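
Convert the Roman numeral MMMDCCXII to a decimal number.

MMMDCCXII: M=1000, M=1000, M=1000, D=500, C=100, C=100, X=10, I=1, I=1
1000 + 1000 + 1000 + 500 + 100 + 100 + 10 + 1 + 1 = 3712

3712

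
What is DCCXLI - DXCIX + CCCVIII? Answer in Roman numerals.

DCCXLI = 741, DXCIX = 599, CCCVIII = 308
741 - 599 = 142
142 + 308 = 450

CDL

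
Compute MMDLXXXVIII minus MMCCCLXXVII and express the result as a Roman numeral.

MMDLXXXVIII = 2588
MMCCCLXXVII = 2377
2588 - 2377 = 211

CCXI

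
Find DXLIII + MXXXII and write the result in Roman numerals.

DXLIII = 543
MXXXII = 1032
543 + 1032 = 1575

MDLXXV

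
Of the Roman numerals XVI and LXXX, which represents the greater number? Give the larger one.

XVI = 16
LXXX = 80
80 is larger

LXXX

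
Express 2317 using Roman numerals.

Convert 2317 to Roman numerals:
  2317 contains 2×1000 (MM)
  317 contains 3×100 (CCC)
  17 contains 1×10 (X)
  7 contains 1×5 (V)
  2 contains 2×1 (II)

MMCCCXVII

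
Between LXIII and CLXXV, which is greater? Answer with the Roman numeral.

LXIII = 63
CLXXV = 175
175 is larger

CLXXV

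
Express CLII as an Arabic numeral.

CLII: C=100, L=50, I=1, I=1
100 + 50 + 1 + 1 = 152

152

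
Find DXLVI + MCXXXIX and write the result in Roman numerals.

DXLVI = 546
MCXXXIX = 1139
546 + 1139 = 1685

MDCLXXXV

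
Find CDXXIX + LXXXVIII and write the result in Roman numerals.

CDXXIX = 429
LXXXVIII = 88
429 + 88 = 517

DXVII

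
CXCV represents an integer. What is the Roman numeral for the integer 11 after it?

CXCV = 195
195 + 11 = 206

CCVI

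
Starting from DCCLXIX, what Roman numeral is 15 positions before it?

DCCLXIX = 769
769 - 15 = 754

DCCLIV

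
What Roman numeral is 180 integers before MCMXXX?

MCMXXX = 1930
1930 - 180 = 1750

MDCCL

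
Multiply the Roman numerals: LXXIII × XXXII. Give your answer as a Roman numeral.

LXXIII = 73
XXXII = 32
73 × 32 = 2336

MMCCCXXXVI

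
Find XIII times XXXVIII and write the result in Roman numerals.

XIII = 13
XXXVIII = 38
13 × 38 = 494

CDXCIV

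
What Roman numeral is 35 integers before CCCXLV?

CCCXLV = 345
345 - 35 = 310

CCCX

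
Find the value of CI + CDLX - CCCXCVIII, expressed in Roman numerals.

CI = 101, CDLX = 460, CCCXCVIII = 398
101 + 460 = 561
561 - 398 = 163

CLXIII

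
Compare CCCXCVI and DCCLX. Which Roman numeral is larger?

CCCXCVI = 396
DCCLX = 760
760 is larger

DCCLX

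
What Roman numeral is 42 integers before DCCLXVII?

DCCLXVII = 767
767 - 42 = 725

DCCXXV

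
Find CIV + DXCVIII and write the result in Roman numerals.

CIV = 104
DXCVIII = 598
104 + 598 = 702

DCCII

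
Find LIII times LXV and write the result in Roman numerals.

LIII = 53
LXV = 65
53 × 65 = 3445

MMMCDXLV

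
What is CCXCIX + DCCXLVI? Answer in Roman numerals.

CCXCIX = 299
DCCXLVI = 746
299 + 746 = 1045

MXLV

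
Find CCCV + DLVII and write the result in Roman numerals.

CCCV = 305
DLVII = 557
305 + 557 = 862

DCCCLXII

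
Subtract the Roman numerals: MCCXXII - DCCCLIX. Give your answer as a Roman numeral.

MCCXXII = 1222
DCCCLIX = 859
1222 - 859 = 363

CCCLXIII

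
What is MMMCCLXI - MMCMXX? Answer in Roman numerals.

MMMCCLXI = 3261
MMCMXX = 2920
3261 - 2920 = 341

CCCXLI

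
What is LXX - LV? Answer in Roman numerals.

LXX = 70
LV = 55
70 - 55 = 15

XV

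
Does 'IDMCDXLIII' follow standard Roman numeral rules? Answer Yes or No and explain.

'IDMCDXLIII': D should not appear more than once

No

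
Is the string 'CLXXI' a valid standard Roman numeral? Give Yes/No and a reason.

'CLXXI': Check the rules: uses only the symbols I, V, X, L, C, D, M; no symbol is repeated more than three times in a row; V, L and D each appear at most once; no smaller symbol precedes a larger one (values never increase from left to right). Value: C (100) + L (50) + X (10) + X (10) + I (1) = 171. So it is a valid standard Roman numeral.

Yes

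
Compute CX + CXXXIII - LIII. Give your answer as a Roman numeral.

CX = 110, CXXXIII = 133, LIII = 53
110 + 133 = 243
243 - 53 = 190

CXC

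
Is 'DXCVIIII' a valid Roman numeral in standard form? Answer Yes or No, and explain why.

'DXCVIIII': More than 3 consecutive I's

No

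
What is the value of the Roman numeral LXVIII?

LXVIII: L=50, X=10, V=5, I=1, I=1, I=1
50 + 10 + 5 + 1 + 1 + 1 = 68

68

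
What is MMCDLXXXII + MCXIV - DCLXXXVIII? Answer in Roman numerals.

MMCDLXXXII = 2482, MCXIV = 1114, DCLXXXVIII = 688
2482 + 1114 = 3596
3596 - 688 = 2908

MMCMVIII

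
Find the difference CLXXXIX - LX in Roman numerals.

CLXXXIX = 189
LX = 60
189 - 60 = 129

CXXIX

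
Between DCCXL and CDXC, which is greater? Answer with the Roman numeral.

DCCXL = 740
CDXC = 490
740 is larger

DCCXL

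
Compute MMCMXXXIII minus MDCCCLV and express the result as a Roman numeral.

MMCMXXXIII = 2933
MDCCCLV = 1855
2933 - 1855 = 1078

MLXXVIII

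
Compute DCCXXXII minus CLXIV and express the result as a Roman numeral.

DCCXXXII = 732
CLXIV = 164
732 - 164 = 568

DLXVIII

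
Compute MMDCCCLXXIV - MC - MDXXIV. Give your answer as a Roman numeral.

MMDCCCLXXIV = 2874, MC = 1100, MDXXIV = 1524
2874 - 1100 = 1774
1774 - 1524 = 250

CCL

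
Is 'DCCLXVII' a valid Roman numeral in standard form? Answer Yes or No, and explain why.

'DCCLXVII': Check the rules: uses only the symbols I, V, X, L, C, D, M; no symbol is repeated more than three times in a row; V, L and D each appear at most once; no smaller symbol precedes a larger one (values never increase from left to right). Value: D (500) + C (100) + C (100) + L (50) + X (10) + V (5) + I (1) + I (1) = 767. So it is a valid standard Roman numeral.

Yes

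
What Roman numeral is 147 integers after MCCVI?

MCCVI = 1206
1206 + 147 = 1353

MCCCLIII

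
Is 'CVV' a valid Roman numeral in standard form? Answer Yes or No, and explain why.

'CVV': V should not appear more than once

No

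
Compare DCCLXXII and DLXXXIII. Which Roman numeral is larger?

DCCLXXII = 772
DLXXXIII = 583
772 is larger

DCCLXXII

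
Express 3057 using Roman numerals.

Convert 3057 to Roman numerals:
  3057 contains 3×1000 (MMM)
  57 contains 1×50 (L)
  7 contains 1×5 (V)
  2 contains 2×1 (II)

MMMLVII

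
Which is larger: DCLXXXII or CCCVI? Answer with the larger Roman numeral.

DCLXXXII = 682
CCCVI = 306
682 is larger

DCLXXXII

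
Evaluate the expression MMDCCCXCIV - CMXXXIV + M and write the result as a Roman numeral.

MMDCCCXCIV = 2894, CMXXXIV = 934, M = 1000
2894 - 934 = 1960
1960 + 1000 = 2960

MMCMLX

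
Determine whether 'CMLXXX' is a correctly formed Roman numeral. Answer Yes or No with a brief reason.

'CMLXXX': Check the rules: uses only the symbols I, V, X, L, C, D, M; no symbol is repeated more than three times in a row; V, L and D each appear at most once; the only place a smaller symbol precedes a larger one is the allowed subtractive pair CM, the symbol right after such a pair (if any) is smaller than the pair's first symbol, and otherwise the values never increase from left to right. Value: CM (900) + L (50) + X (10) + X (10) + X (10) = 980. So it is a valid standard Roman numeral.

Yes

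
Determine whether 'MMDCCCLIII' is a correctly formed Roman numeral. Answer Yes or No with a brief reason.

'MMDCCCLIII': Check the rules: uses only the symbols I, V, X, L, C, D, M; no symbol is repeated more than three times in a row; V, L and D each appear at most once; no smaller symbol precedes a larger one (values never increase from left to right). Value: M (1000) + M (1000) + D (500) + C (100) + C (100) + C (100) + L (50) + I (1) + I (1) + I (1) = 2853. So it is a valid standard Roman numeral.

Yes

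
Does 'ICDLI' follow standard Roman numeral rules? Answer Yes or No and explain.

'ICDLI': Invalid subtractive combination: IC

No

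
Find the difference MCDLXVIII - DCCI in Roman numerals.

MCDLXVIII = 1468
DCCI = 701
1468 - 701 = 767

DCCLXVII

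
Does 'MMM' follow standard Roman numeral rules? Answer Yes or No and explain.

'MMM': Check the rules: uses only the symbols I, V, X, L, C, D, M; no symbol is repeated more than three times in a row; V, L and D each appear at most once; no smaller symbol precedes a larger one (values never increase from left to right). Value: M (1000) + M (1000) + M (1000) = 3000. So it is a valid standard Roman numeral.

Yes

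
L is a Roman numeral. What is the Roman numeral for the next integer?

L = 50, so the next integer is 50 + 1 = 51

LI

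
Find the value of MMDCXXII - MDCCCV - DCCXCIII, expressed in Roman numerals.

MMDCXXII = 2622, MDCCCV = 1805, DCCXCIII = 793
2622 - 1805 = 817
817 - 793 = 24

XXIV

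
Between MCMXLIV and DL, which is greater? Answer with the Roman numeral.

MCMXLIV = 1944
DL = 550
1944 is larger

MCMXLIV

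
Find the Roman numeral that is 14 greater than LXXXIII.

LXXXIII = 83
83 + 14 = 97

XCVII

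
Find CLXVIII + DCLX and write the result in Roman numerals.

CLXVIII = 168
DCLX = 660
168 + 660 = 828

DCCCXXVIII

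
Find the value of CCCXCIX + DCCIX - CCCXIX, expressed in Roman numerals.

CCCXCIX = 399, DCCIX = 709, CCCXIX = 319
399 + 709 = 1108
1108 - 319 = 789

DCCLXXXIX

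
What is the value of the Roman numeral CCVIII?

CCVIII: C=100, C=100, V=5, I=1, I=1, I=1
100 + 100 + 5 + 1 + 1 + 1 = 208

208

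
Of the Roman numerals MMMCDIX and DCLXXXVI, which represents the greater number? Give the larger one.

MMMCDIX = 3409
DCLXXXVI = 686
3409 is larger

MMMCDIX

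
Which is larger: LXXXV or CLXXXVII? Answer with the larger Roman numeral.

LXXXV = 85
CLXXXVII = 187
187 is larger

CLXXXVII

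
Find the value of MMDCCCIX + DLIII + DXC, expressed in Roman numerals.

MMDCCCIX = 2809, DLIII = 553, DXC = 590
2809 + 553 = 3362
3362 + 590 = 3952

MMMCMLII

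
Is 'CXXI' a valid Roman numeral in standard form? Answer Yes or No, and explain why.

'CXXI': Check the rules: uses only the symbols I, V, X, L, C, D, M; no symbol is repeated more than three times in a row; V, L and D each appear at most once; no smaller symbol precedes a larger one (values never increase from left to right). Value: C (100) + X (10) + X (10) + I (1) = 121. So it is a valid standard Roman numeral.

Yes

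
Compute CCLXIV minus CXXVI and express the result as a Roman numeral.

CCLXIV = 264
CXXVI = 126
264 - 126 = 138

CXXXVIII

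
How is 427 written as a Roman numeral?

Convert 427 to Roman numerals:
  427 contains 1×400 (CD)
  27 contains 2×10 (XX)
  7 contains 1×5 (V)
  2 contains 2×1 (II)

CDXXVII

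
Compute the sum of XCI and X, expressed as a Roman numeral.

XCI = 91
X = 10
91 + 10 = 101

CI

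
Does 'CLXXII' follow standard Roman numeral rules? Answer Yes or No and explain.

'CLXXII': Check the rules: uses only the symbols I, V, X, L, C, D, M; no symbol is repeated more than three times in a row; V, L and D each appear at most once; no smaller symbol precedes a larger one (values never increase from left to right). Value: C (100) + L (50) + X (10) + X (10) + I (1) + I (1) = 172. So it is a valid standard Roman numeral.

Yes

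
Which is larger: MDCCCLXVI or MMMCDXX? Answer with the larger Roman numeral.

MDCCCLXVI = 1866
MMMCDXX = 3420
3420 is larger

MMMCDXX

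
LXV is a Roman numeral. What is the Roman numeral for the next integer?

LXV = 65, so the next integer is 65 + 1 = 66

LXVI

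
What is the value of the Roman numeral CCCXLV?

CCCXLV: C=100, C=100, C=100, XL=40, V=5
100 + 100 + 100 + 40 + 5 = 345

345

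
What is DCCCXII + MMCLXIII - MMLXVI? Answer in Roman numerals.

DCCCXII = 812, MMCLXIII = 2163, MMLXVI = 2066
812 + 2163 = 2975
2975 - 2066 = 909

CMIX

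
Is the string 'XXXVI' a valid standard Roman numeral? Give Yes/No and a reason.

'XXXVI': Check the rules: uses only the symbols I, V, X, L, C, D, M; no symbol is repeated more than three times in a row; V, L and D each appear at most once; no smaller symbol precedes a larger one (values never increase from left to right). Value: X (10) + X (10) + X (10) + V (5) + I (1) = 36. So it is a valid standard Roman numeral.

Yes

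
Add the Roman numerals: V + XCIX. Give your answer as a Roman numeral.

V = 5
XCIX = 99
5 + 99 = 104

CIV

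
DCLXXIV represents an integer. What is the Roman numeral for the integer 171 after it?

DCLXXIV = 674
674 + 171 = 845

DCCCXLV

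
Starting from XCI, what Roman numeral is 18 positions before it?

XCI = 91
91 - 18 = 73

LXXIII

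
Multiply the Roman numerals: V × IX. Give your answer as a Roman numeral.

V = 5
IX = 9
5 × 9 = 45

XLV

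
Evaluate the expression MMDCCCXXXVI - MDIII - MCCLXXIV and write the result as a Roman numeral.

MMDCCCXXXVI = 2836, MDIII = 1503, MCCLXXIV = 1274
2836 - 1503 = 1333
1333 - 1274 = 59

LIX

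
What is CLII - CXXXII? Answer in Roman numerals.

CLII = 152
CXXXII = 132
152 - 132 = 20

XX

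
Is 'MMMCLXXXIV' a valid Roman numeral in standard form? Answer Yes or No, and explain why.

'MMMCLXXXIV': Check the rules: uses only the symbols I, V, X, L, C, D, M; no symbol is repeated more than three times in a row; V, L and D each appear at most once; the only place a smaller symbol precedes a larger one is the allowed subtractive pair IV, the symbol right after such a pair (if any) is smaller than the pair's first symbol, and otherwise the values never increase from left to right. Value: M (1000) + M (1000) + M (1000) + C (100) + L (50) + X (10) + X (10) + X (10) + IV (4) = 3184. So it is a valid standard Roman numeral.

Yes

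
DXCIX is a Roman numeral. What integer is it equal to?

DXCIX: D=500, XC=90, IX=9
500 + 90 + 9 = 599

599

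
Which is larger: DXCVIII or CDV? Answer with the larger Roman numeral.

DXCVIII = 598
CDV = 405
598 is larger

DXCVIII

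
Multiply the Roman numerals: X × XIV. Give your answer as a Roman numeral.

X = 10
XIV = 14
10 × 14 = 140

CXL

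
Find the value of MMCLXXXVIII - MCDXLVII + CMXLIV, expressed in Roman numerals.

MMCLXXXVIII = 2188, MCDXLVII = 1447, CMXLIV = 944
2188 - 1447 = 741
741 + 944 = 1685

MDCLXXXV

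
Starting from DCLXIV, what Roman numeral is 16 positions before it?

DCLXIV = 664
664 - 16 = 648

DCXLVIII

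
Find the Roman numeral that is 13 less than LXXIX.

LXXIX = 79
79 - 13 = 66

LXVI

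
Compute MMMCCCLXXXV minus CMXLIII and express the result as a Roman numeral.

MMMCCCLXXXV = 3385
CMXLIII = 943
3385 - 943 = 2442

MMCDXLII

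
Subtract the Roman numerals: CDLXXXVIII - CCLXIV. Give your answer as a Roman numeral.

CDLXXXVIII = 488
CCLXIV = 264
488 - 264 = 224

CCXXIV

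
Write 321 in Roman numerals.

Convert 321 to Roman numerals:
  321 contains 3×100 (CCC)
  21 contains 2×10 (XX)
  1 contains 1×1 (I)

CCCXXI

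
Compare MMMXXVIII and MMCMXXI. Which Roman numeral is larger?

MMMXXVIII = 3028
MMCMXXI = 2921
3028 is larger

MMMXXVIII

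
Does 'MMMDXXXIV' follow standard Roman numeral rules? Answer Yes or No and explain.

'MMMDXXXIV': Check the rules: uses only the symbols I, V, X, L, C, D, M; no symbol is repeated more than three times in a row; V, L and D each appear at most once; the only place a smaller symbol precedes a larger one is the allowed subtractive pair IV, the symbol right after such a pair (if any) is smaller than the pair's first symbol, and otherwise the values never increase from left to right. Value: M (1000) + M (1000) + M (1000) + D (500) + X (10) + X (10) + X (10) + IV (4) = 3534. So it is a valid standard Roman numeral.

Yes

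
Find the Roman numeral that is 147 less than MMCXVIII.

MMCXVIII = 2118
2118 - 147 = 1971

MCMLXXI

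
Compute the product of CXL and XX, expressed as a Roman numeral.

CXL = 140
XX = 20
140 × 20 = 2800

MMDCCC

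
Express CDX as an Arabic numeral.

CDX: CD=400, X=10
400 + 10 = 410

410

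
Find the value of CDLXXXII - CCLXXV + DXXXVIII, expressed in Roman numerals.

CDLXXXII = 482, CCLXXV = 275, DXXXVIII = 538
482 - 275 = 207
207 + 538 = 745

DCCXLV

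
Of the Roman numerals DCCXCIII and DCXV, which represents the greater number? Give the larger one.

DCCXCIII = 793
DCXV = 615
793 is larger

DCCXCIII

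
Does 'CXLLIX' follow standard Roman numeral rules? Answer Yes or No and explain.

'CXLLIX': L should not appear more than once

No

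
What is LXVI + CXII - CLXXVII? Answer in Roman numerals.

LXVI = 66, CXII = 112, CLXXVII = 177
66 + 112 = 178
178 - 177 = 1

I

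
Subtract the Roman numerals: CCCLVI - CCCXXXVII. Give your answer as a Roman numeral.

CCCLVI = 356
CCCXXXVII = 337
356 - 337 = 19

XIX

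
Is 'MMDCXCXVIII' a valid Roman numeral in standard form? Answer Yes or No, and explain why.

'MMDCXCXVIII': X cannot come right after the subtractive pair XC: once X is subtracted in XC, the next symbol must be smaller than X

No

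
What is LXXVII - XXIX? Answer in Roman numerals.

LXXVII = 77
XXIX = 29
77 - 29 = 48

XLVIII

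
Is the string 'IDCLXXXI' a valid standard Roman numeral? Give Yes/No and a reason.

'IDCLXXXI': Invalid subtractive combination: ID

No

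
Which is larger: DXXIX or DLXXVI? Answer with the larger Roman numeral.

DXXIX = 529
DLXXVI = 576
576 is larger

DLXXVI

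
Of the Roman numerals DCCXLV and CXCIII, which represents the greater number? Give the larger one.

DCCXLV = 745
CXCIII = 193
745 is larger

DCCXLV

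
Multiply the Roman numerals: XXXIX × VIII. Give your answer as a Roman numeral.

XXXIX = 39
VIII = 8
39 × 8 = 312

CCCXII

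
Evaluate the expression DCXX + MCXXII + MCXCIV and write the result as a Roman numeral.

DCXX = 620, MCXXII = 1122, MCXCIV = 1194
620 + 1122 = 1742
1742 + 1194 = 2936

MMCMXXXVI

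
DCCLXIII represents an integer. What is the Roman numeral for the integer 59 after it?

DCCLXIII = 763
763 + 59 = 822

DCCCXXII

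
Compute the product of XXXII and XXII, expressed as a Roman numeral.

XXXII = 32
XXII = 22
32 × 22 = 704

DCCIV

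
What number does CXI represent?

CXI: C=100, X=10, I=1
100 + 10 + 1 = 111

111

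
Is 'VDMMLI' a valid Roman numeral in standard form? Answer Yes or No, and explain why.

'VDMMLI': Invalid subtractive combination: VD

No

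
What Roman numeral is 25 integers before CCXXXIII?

CCXXXIII = 233
233 - 25 = 208

CCVIII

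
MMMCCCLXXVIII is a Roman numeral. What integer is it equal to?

MMMCCCLXXVIII: M=1000, M=1000, M=1000, C=100, C=100, C=100, L=50, X=10, X=10, V=5, I=1, I=1, I=1
1000 + 1000 + 1000 + 100 + 100 + 100 + 50 + 10 + 10 + 5 + 1 + 1 + 1 = 3378

3378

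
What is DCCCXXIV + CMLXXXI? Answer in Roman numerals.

DCCCXXIV = 824
CMLXXXI = 981
824 + 981 = 1805

MDCCCV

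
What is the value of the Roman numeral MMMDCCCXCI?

MMMDCCCXCI: M=1000, M=1000, M=1000, D=500, C=100, C=100, C=100, XC=90, I=1
1000 + 1000 + 1000 + 500 + 100 + 100 + 100 + 90 + 1 = 3891

3891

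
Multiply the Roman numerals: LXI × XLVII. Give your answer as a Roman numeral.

LXI = 61
XLVII = 47
61 × 47 = 2867

MMDCCCLXVII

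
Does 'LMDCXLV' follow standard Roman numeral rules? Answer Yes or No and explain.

'LMDCXLV': L should not appear more than once

No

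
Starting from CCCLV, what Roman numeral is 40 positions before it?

CCCLV = 355
355 - 40 = 315

CCCXV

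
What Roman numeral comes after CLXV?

CLXV = 165, so the next integer is 165 + 1 = 166

CLXVI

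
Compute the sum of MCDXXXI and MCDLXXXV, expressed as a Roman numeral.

MCDXXXI = 1431
MCDLXXXV = 1485
1431 + 1485 = 2916

MMCMXVI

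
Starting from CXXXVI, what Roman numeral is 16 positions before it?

CXXXVI = 136
136 - 16 = 120

CXX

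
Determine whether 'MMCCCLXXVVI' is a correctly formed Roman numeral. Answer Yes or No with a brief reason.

'MMCCCLXXVVI': V should not appear more than once

No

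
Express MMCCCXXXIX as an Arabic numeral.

MMCCCXXXIX: M=1000, M=1000, C=100, C=100, C=100, X=10, X=10, X=10, IX=9
1000 + 1000 + 100 + 100 + 100 + 10 + 10 + 10 + 9 = 2339

2339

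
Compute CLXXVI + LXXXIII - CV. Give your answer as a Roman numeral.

CLXXVI = 176, LXXXIII = 83, CV = 105
176 + 83 = 259
259 - 105 = 154

CLIV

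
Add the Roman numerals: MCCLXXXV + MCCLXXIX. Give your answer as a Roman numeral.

MCCLXXXV = 1285
MCCLXXIX = 1279
1285 + 1279 = 2564

MMDLXIV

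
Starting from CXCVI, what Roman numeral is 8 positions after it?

CXCVI = 196
196 + 8 = 204

CCIV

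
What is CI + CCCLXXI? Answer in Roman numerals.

CI = 101
CCCLXXI = 371
101 + 371 = 472

CDLXXII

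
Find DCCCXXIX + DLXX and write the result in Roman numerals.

DCCCXXIX = 829
DLXX = 570
829 + 570 = 1399

MCCCXCIX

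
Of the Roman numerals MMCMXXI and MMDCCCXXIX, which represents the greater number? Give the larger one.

MMCMXXI = 2921
MMDCCCXXIX = 2829
2921 is larger

MMCMXXI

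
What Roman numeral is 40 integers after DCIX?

DCIX = 609
609 + 40 = 649

DCXLIX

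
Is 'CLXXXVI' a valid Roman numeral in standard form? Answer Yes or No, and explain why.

'CLXXXVI': Check the rules: uses only the symbols I, V, X, L, C, D, M; no symbol is repeated more than three times in a row; V, L and D each appear at most once; no smaller symbol precedes a larger one (values never increase from left to right). Value: C (100) + L (50) + X (10) + X (10) + X (10) + V (5) + I (1) = 186. So it is a valid standard Roman numeral.

Yes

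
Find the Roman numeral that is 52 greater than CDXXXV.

CDXXXV = 435
435 + 52 = 487

CDLXXXVII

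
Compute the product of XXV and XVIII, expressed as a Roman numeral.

XXV = 25
XVIII = 18
25 × 18 = 450

CDL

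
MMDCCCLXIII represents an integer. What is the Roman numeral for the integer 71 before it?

MMDCCCLXIII = 2863
2863 - 71 = 2792

MMDCCXCII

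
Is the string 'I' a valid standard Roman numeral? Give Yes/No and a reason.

'I': Check the rules: uses only the symbols I, V, X, L, C, D, M; no symbol is repeated more than three times in a row; V, L and D each appear at most once; no smaller symbol precedes a larger one (values never increase from left to right). Value: I = 1. So it is a valid standard Roman numeral.

Yes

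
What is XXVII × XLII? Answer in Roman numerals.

XXVII = 27
XLII = 42
27 × 42 = 1134

MCXXXIV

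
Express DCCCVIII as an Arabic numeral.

DCCCVIII: D=500, C=100, C=100, C=100, V=5, I=1, I=1, I=1
500 + 100 + 100 + 100 + 5 + 1 + 1 + 1 = 808

808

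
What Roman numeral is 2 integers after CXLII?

CXLII = 142
142 + 2 = 144

CXLIV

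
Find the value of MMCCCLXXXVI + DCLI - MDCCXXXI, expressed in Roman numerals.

MMCCCLXXXVI = 2386, DCLI = 651, MDCCXXXI = 1731
2386 + 651 = 3037
3037 - 1731 = 1306

MCCCVI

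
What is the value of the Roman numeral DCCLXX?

DCCLXX: D=500, C=100, C=100, L=50, X=10, X=10
500 + 100 + 100 + 50 + 10 + 10 = 770

770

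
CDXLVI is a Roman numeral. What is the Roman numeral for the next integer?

CDXLVI = 446; next is 447

CDXLVII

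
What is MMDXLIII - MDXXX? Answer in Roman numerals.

MMDXLIII = 2543
MDXXX = 1530
2543 - 1530 = 1013

MXIII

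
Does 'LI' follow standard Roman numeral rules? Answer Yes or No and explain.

'LI': Check the rules: uses only the symbols I, V, X, L, C, D, M; no symbol is repeated more than three times in a row; V, L and D each appear at most once; no smaller symbol precedes a larger one (values never increase from left to right). Value: L (50) + I (1) = 51. So it is a valid standard Roman numeral.

Yes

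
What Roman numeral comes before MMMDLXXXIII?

MMMDLXXXIII = 3583, so the previous integer is 3583 - 1 = 3582

MMMDLXXXII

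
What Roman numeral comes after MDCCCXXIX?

MDCCCXXIX = 1829, so the next integer is 1829 + 1 = 1830

MDCCCXXX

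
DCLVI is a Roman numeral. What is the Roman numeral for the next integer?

DCLVI = 656, so the next integer is 656 + 1 = 657

DCLVII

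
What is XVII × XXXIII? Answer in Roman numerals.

XVII = 17
XXXIII = 33
17 × 33 = 561

DLXI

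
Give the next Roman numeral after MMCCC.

MMCCC = 2300, so the next integer is 2300 + 1 = 2301

MMCCCI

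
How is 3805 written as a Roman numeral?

Convert 3805 to Roman numerals:
  3805 contains 3×1000 (MMM)
  805 contains 1×500 (D)
  305 contains 3×100 (CCC)
  5 contains 1×5 (V)

MMMDCCCV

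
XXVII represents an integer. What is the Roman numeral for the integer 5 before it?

XXVII = 27
27 - 5 = 22

XXII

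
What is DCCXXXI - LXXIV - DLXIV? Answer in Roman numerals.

DCCXXXI = 731, LXXIV = 74, DLXIV = 564
731 - 74 = 657
657 - 564 = 93

XCIII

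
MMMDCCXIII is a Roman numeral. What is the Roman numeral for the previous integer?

MMMDCCXIII = 3713; previous is 3712

MMMDCCXII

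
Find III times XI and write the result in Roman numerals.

III = 3
XI = 11
3 × 11 = 33

XXXIII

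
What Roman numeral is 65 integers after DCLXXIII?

DCLXXIII = 673
673 + 65 = 738

DCCXXXVIII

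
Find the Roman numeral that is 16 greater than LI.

LI = 51
51 + 16 = 67

LXVII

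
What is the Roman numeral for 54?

Convert 54 to Roman numerals:
  54 contains 1×50 (L)
  4 contains 1×4 (IV)

LIV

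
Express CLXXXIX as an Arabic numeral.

CLXXXIX: C=100, L=50, X=10, X=10, X=10, IX=9
100 + 50 + 10 + 10 + 10 + 9 = 189

189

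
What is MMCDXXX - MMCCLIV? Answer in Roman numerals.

MMCDXXX = 2430
MMCCLIV = 2254
2430 - 2254 = 176

CLXXVI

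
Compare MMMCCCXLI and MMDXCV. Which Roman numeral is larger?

MMMCCCXLI = 3341
MMDXCV = 2595
3341 is larger

MMMCCCXLI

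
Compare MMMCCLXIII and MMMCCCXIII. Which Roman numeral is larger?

MMMCCLXIII = 3263
MMMCCCXIII = 3313
3313 is larger

MMMCCCXIII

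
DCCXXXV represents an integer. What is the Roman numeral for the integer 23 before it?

DCCXXXV = 735
735 - 23 = 712

DCCXII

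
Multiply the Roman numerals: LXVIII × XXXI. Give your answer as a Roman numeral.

LXVIII = 68
XXXI = 31
68 × 31 = 2108

MMCVIII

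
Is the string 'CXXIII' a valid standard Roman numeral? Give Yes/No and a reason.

'CXXIII': Check the rules: uses only the symbols I, V, X, L, C, D, M; no symbol is repeated more than three times in a row; V, L and D each appear at most once; no smaller symbol precedes a larger one (values never increase from left to right). Value: C (100) + X (10) + X (10) + I (1) + I (1) + I (1) = 123. So it is a valid standard Roman numeral.

Yes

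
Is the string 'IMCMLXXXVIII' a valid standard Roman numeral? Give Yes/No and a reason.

'IMCMLXXXVIII': Invalid subtractive combination: IM

No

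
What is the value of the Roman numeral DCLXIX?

DCLXIX: D=500, C=100, L=50, X=10, IX=9
500 + 100 + 50 + 10 + 9 = 669

669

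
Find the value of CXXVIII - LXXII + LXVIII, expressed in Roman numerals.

CXXVIII = 128, LXXII = 72, LXVIII = 68
128 - 72 = 56
56 + 68 = 124

CXXIV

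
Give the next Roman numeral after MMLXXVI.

MMLXXVI = 2076, so the next integer is 2076 + 1 = 2077

MMLXXVII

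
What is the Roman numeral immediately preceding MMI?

MMI = 2001, so the previous integer is 2001 - 1 = 2000

MM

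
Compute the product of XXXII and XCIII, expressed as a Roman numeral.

XXXII = 32
XCIII = 93
32 × 93 = 2976

MMCMLXXVI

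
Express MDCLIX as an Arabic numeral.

MDCLIX: M=1000, D=500, C=100, L=50, IX=9
1000 + 500 + 100 + 50 + 9 = 1659

1659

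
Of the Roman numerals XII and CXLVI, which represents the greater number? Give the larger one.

XII = 12
CXLVI = 146
146 is larger

CXLVI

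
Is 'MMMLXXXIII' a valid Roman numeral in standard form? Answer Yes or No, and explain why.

'MMMLXXXIII': Check the rules: uses only the symbols I, V, X, L, C, D, M; no symbol is repeated more than three times in a row; V, L and D each appear at most once; no smaller symbol precedes a larger one (values never increase from left to right). Value: M (1000) + M (1000) + M (1000) + L (50) + X (10) + X (10) + X (10) + I (1) + I (1) + I (1) = 3083. So it is a valid standard Roman numeral.

Yes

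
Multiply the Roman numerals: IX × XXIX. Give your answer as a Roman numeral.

IX = 9
XXIX = 29
9 × 29 = 261

CCLXI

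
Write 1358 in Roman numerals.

Convert 1358 to Roman numerals:
  1358 contains 1×1000 (M)
  358 contains 3×100 (CCC)
  58 contains 1×50 (L)
  8 contains 1×5 (V)
  3 contains 3×1 (III)

MCCCLVIII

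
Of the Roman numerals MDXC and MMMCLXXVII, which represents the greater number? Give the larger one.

MDXC = 1590
MMMCLXXVII = 3177
3177 is larger

MMMCLXXVII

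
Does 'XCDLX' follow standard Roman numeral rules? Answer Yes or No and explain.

'XCDLX': X (position 1) comes before the larger symbol D (position 3) without being directly in front of it as a subtractive pair; apart from IV, IX, XL, XC, CD and CM, symbols must go from largest to smallest

No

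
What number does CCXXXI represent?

CCXXXI: C=100, C=100, X=10, X=10, X=10, I=1
100 + 100 + 10 + 10 + 10 + 1 = 231

231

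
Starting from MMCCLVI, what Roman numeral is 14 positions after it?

MMCCLVI = 2256
2256 + 14 = 2270

MMCCLXX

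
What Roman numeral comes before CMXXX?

CMXXX = 930; previous is 929

CMXXIX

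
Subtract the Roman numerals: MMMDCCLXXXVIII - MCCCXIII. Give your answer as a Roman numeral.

MMMDCCLXXXVIII = 3788
MCCCXIII = 1313
3788 - 1313 = 2475

MMCDLXXV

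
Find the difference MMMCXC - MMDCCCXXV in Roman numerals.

MMMCXC = 3190
MMDCCCXXV = 2825
3190 - 2825 = 365

CCCLXV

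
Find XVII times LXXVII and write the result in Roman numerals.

XVII = 17
LXXVII = 77
17 × 77 = 1309

MCCCIX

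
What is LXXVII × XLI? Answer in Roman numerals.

LXXVII = 77
XLI = 41
77 × 41 = 3157

MMMCLVII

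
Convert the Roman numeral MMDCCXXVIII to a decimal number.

MMDCCXXVIII: M=1000, M=1000, D=500, C=100, C=100, X=10, X=10, V=5, I=1, I=1, I=1
1000 + 1000 + 500 + 100 + 100 + 10 + 10 + 5 + 1 + 1 + 1 = 2728

2728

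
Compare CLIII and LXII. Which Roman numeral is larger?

CLIII = 153
LXII = 62
153 is larger

CLIII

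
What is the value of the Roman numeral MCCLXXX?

MCCLXXX: M=1000, C=100, C=100, L=50, X=10, X=10, X=10
1000 + 100 + 100 + 50 + 10 + 10 + 10 = 1280

1280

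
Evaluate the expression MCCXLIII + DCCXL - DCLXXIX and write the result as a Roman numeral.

MCCXLIII = 1243, DCCXL = 740, DCLXXIX = 679
1243 + 740 = 1983
1983 - 679 = 1304

MCCCIV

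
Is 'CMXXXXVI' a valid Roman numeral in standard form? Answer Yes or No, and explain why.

'CMXXXXVI': More than 3 consecutive X's

No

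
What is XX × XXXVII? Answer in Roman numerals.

XX = 20
XXXVII = 37
20 × 37 = 740

DCCXL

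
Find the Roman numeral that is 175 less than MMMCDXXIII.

MMMCDXXIII = 3423
3423 - 175 = 3248

MMMCCXLVIII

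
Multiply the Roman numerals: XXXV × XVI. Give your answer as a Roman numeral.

XXXV = 35
XVI = 16
35 × 16 = 560

DLX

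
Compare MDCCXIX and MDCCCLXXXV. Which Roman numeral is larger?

MDCCXIX = 1719
MDCCCLXXXV = 1885
1885 is larger

MDCCCLXXXV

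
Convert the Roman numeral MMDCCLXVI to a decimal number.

MMDCCLXVI: M=1000, M=1000, D=500, C=100, C=100, L=50, X=10, V=5, I=1
1000 + 1000 + 500 + 100 + 100 + 50 + 10 + 5 + 1 = 2766

2766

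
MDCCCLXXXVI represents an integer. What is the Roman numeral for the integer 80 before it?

MDCCCLXXXVI = 1886
1886 - 80 = 1806

MDCCCVI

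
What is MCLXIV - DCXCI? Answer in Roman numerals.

MCLXIV = 1164
DCXCI = 691
1164 - 691 = 473

CDLXXIII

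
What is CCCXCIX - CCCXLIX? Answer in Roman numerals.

CCCXCIX = 399
CCCXLIX = 349
399 - 349 = 50

L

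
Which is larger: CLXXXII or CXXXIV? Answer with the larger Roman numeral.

CLXXXII = 182
CXXXIV = 134
182 is larger

CLXXXII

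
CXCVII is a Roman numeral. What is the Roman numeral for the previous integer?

CXCVII = 197, so the previous integer is 197 - 1 = 196

CXCVI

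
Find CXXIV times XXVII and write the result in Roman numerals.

CXXIV = 124
XXVII = 27
124 × 27 = 3348

MMMCCCXLVIII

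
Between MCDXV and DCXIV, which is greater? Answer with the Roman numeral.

MCDXV = 1415
DCXIV = 614
1415 is larger

MCDXV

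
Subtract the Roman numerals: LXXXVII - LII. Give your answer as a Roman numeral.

LXXXVII = 87
LII = 52
87 - 52 = 35

XXXV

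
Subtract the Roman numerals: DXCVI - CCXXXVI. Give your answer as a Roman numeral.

DXCVI = 596
CCXXXVI = 236
596 - 236 = 360

CCCLX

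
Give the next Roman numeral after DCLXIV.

DCLXIV = 664; next is 665

DCLXV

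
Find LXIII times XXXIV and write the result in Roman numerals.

LXIII = 63
XXXIV = 34
63 × 34 = 2142

MMCXLII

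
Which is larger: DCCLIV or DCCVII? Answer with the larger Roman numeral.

DCCLIV = 754
DCCVII = 707
754 is larger

DCCLIV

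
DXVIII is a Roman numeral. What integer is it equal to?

DXVIII: D=500, X=10, V=5, I=1, I=1, I=1
500 + 10 + 5 + 1 + 1 + 1 = 518

518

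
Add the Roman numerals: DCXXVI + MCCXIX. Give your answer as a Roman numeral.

DCXXVI = 626
MCCXIX = 1219
626 + 1219 = 1845

MDCCCXLV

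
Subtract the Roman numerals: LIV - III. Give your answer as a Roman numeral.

LIV = 54
III = 3
54 - 3 = 51

LI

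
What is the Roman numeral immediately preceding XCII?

XCII = 92; previous is 91

XCI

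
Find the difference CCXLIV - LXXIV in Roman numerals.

CCXLIV = 244
LXXIV = 74
244 - 74 = 170

CLXX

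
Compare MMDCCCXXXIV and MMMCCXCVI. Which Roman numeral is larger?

MMDCCCXXXIV = 2834
MMMCCXCVI = 3296
3296 is larger

MMMCCXCVI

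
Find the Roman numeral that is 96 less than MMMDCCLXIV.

MMMDCCLXIV = 3764
3764 - 96 = 3668

MMMDCLXVIII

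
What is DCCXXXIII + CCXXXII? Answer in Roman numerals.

DCCXXXIII = 733
CCXXXII = 232
733 + 232 = 965

CMLXV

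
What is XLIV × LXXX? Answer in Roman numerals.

XLIV = 44
LXXX = 80
44 × 80 = 3520

MMMDXX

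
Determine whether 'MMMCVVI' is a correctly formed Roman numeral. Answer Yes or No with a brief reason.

'MMMCVVI': V should not appear more than once

No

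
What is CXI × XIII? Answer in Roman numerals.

CXI = 111
XIII = 13
111 × 13 = 1443

MCDXLIII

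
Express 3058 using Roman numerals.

Convert 3058 to Roman numerals:
  3058 contains 3×1000 (MMM)
  58 contains 1×50 (L)
  8 contains 1×5 (V)
  3 contains 3×1 (III)

MMMLVIII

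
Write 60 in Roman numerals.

Convert 60 to Roman numerals:
  60 contains 1×50 (L)
  10 contains 1×10 (X)

LX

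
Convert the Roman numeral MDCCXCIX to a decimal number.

MDCCXCIX: M=1000, D=500, C=100, C=100, XC=90, IX=9
1000 + 500 + 100 + 100 + 90 + 9 = 1799

1799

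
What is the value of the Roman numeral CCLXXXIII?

CCLXXXIII: C=100, C=100, L=50, X=10, X=10, X=10, I=1, I=1, I=1
100 + 100 + 50 + 10 + 10 + 10 + 1 + 1 + 1 = 283

283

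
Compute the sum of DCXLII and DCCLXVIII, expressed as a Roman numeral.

DCXLII = 642
DCCLXVIII = 768
642 + 768 = 1410

MCDX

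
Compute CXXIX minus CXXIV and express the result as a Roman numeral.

CXXIX = 129
CXXIV = 124
129 - 124 = 5

V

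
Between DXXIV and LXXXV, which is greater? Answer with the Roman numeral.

DXXIV = 524
LXXXV = 85
524 is larger

DXXIV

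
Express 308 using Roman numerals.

Convert 308 to Roman numerals:
  308 contains 3×100 (CCC)
  8 contains 1×5 (V)
  3 contains 3×1 (III)

CCCVIII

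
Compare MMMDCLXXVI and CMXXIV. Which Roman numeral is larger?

MMMDCLXXVI = 3676
CMXXIV = 924
3676 is larger

MMMDCLXXVI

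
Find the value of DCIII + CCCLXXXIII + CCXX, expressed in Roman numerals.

DCIII = 603, CCCLXXXIII = 383, CCXX = 220
603 + 383 = 986
986 + 220 = 1206

MCCVI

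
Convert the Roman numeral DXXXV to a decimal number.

DXXXV: D=500, X=10, X=10, X=10, V=5
500 + 10 + 10 + 10 + 5 = 535

535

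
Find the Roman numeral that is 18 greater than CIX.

CIX = 109
109 + 18 = 127

CXXVII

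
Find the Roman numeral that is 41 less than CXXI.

CXXI = 121
121 - 41 = 80

LXXX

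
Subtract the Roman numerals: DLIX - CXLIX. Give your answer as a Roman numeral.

DLIX = 559
CXLIX = 149
559 - 149 = 410

CDX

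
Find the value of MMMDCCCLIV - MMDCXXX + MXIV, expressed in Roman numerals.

MMMDCCCLIV = 3854, MMDCXXX = 2630, MXIV = 1014
3854 - 2630 = 1224
1224 + 1014 = 2238

MMCCXXXVIII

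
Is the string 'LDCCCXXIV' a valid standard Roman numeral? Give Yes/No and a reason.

'LDCCCXXIV': Invalid subtractive combination: LD

No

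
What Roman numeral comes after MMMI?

MMMI = 3001; next is 3002

MMMII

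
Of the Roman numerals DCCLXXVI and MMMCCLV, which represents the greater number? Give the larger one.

DCCLXXVI = 776
MMMCCLV = 3255
3255 is larger

MMMCCLV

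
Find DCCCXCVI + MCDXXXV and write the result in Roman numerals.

DCCCXCVI = 896
MCDXXXV = 1435
896 + 1435 = 2331

MMCCCXXXI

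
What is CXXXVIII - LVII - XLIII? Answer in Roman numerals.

CXXXVIII = 138, LVII = 57, XLIII = 43
138 - 57 = 81
81 - 43 = 38

XXXVIII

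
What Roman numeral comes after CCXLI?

CCXLI = 241; next is 242

CCXLII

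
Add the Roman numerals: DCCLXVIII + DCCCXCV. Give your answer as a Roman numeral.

DCCLXVIII = 768
DCCCXCV = 895
768 + 895 = 1663

MDCLXIII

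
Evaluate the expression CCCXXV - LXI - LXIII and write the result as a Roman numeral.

CCCXXV = 325, LXI = 61, LXIII = 63
325 - 61 = 264
264 - 63 = 201

CCI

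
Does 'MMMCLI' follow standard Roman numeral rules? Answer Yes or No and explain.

'MMMCLI': Check the rules: uses only the symbols I, V, X, L, C, D, M; no symbol is repeated more than three times in a row; V, L and D each appear at most once; no smaller symbol precedes a larger one (values never increase from left to right). Value: M (1000) + M (1000) + M (1000) + C (100) + L (50) + I (1) = 3151. So it is a valid standard Roman numeral.

Yes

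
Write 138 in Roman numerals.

Convert 138 to Roman numerals:
  138 contains 1×100 (C)
  38 contains 3×10 (XXX)
  8 contains 1×5 (V)
  3 contains 3×1 (III)

CXXXVIII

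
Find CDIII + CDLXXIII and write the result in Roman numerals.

CDIII = 403
CDLXXIII = 473
403 + 473 = 876

DCCCLXXVI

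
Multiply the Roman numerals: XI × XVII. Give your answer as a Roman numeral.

XI = 11
XVII = 17
11 × 17 = 187

CLXXXVII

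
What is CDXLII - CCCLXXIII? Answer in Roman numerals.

CDXLII = 442
CCCLXXIII = 373
442 - 373 = 69

LXIX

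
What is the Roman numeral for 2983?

Convert 2983 to Roman numerals:
  2983 contains 2×1000 (MM)
  983 contains 1×900 (CM)
  83 contains 1×50 (L)
  33 contains 3×10 (XXX)
  3 contains 3×1 (III)

MMCMLXXXIII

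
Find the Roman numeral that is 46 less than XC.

XC = 90
90 - 46 = 44

XLIV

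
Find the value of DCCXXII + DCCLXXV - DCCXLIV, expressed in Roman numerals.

DCCXXII = 722, DCCLXXV = 775, DCCXLIV = 744
722 + 775 = 1497
1497 - 744 = 753

DCCLIII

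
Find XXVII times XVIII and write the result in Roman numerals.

XXVII = 27
XVIII = 18
27 × 18 = 486

CDLXXXVI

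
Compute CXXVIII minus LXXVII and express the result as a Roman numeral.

CXXVIII = 128
LXXVII = 77
128 - 77 = 51

LI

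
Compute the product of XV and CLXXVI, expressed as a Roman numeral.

XV = 15
CLXXVI = 176
15 × 176 = 2640

MMDCXL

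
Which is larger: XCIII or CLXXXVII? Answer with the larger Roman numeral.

XCIII = 93
CLXXXVII = 187
187 is larger

CLXXXVII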